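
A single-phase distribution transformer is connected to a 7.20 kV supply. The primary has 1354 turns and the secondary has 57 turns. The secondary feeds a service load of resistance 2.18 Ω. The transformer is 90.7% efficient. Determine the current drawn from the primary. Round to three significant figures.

V_s = 7200 × 57/1354 = 303.10 V.
I_s = V_s/R = 303.10/2.18 = 139.04 A.
P_out = V_s I_s = 303.10 × 139.04 = 42143 W.
P_in = P_out/η = 42143/0.907 = 46464 W.
I_p = P_in/V_p = 46464/7200 = 6.45 A.

I_p ≈ 6.45 A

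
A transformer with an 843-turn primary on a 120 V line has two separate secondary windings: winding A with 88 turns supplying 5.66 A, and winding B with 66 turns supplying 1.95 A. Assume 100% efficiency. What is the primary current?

I_p ≈ 0.744 A

V_A = 120 × 88/843 = 12.527 V; V_B = 120 × 66/843 = 9.3950 V.
P_out = V_A I_A + V_B I_B = 12.527×5.66 + 9.3950×1.95 = 70.901 + 18.320 = 89.221 W.
Ideal ⇒ P_in = P_out, so I_p = P_out/V_p = 89.221/120 = 0.744 A.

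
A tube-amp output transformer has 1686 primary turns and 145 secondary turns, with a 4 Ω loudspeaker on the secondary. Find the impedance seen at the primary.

Z_p ≈ 541 Ω

Z_p = (N_p/N_s)² × Z_s = (1686/145)² × 4 = 541 Ω.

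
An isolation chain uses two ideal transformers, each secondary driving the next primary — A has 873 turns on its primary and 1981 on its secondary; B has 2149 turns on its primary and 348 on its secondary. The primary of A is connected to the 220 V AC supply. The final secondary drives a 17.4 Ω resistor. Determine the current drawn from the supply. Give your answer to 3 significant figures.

I_supply ≈ 1.71 A

After A: V = 220.00 × 1981/873 = 499.22 V.
After B: V = 499.22 × 348/2149 = 80.842 V.
I_load = 80.842/17.4 = 4.6461 A, so P_out = 80.842 × 4.6461 = 375.60 W.
All ideal ⇒ P_in = P_out, so I_supply = 375.60/220 = 1.71 A.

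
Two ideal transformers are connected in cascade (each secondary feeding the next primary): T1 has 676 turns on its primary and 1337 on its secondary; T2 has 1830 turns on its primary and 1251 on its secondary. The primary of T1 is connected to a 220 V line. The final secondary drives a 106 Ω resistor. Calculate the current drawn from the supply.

I_supply ≈ 3.79 A

Secondary of T1: V = 220.00 × 1337/676 = 435.12 V.
Secondary of T2: V = 435.12 × 1251/1830 = 297.45 V.
I_load = 297.45/106 = 2.8061 A, so P_out = 297.45 × 2.8061 = 834.68 W.
All ideal ⇒ P_in = P_out, so I_supply = 834.68/220 = 3.79 A.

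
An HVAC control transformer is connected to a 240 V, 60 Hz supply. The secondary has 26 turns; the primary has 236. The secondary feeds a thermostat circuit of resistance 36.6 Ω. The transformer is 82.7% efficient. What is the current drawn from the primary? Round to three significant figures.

V_s = 240 × 26/236 = 26.441 V.
I_s = V_s/R = 26.441/36.6 = 0.72242 A.
P_out = V_s I_s = 26.441 × 0.72242 = 19.101 W.
P_in = P_out/η = 19.101/0.827 = 23.097 W.
I_p = P_in/V_p = 23.097/240 = 0.0962 A.

I_p ≈ 0.0962 A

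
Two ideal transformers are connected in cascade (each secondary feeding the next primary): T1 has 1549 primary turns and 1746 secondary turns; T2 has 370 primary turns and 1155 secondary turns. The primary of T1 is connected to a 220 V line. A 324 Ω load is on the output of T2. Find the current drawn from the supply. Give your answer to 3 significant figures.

I_supply ≈ 8.41 A

Secondary of T1: V = 220.00 × 1746/1549 = 247.98 V.
Secondary of T2: V = 247.98 × 1155/370 = 774.10 V.
I_load = 774.10/324 = 2.3892 A, so P_out = 774.10 × 2.3892 = 1849.5 W.
All ideal ⇒ P_in = P_out, so I_supply = 1849.5/220 = 8.41 A.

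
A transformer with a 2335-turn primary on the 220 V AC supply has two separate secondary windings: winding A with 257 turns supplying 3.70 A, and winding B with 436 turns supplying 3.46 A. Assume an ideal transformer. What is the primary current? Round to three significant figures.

V_A = 220 × 257/2335 = 24.214 V; V_B = 220 × 436/2335 = 41.079 V.
P_out = V_A I_A + V_B I_B = 24.214×3.70 + 41.079×3.46 = 89.592 + 142.13 = 231.73 W.
Ideal ⇒ P_in = P_out, so I_p = P_out/V_p = 231.73/220 = 1.05 A.

I_p ≈ 1.05 A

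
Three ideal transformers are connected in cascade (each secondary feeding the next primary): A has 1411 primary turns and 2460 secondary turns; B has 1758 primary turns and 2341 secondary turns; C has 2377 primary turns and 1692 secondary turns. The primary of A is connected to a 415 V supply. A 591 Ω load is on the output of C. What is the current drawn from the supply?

I_supply ≈ 1.92 A

Secondary of A: V = 415.00 × 2460/1411 = 723.53 V.
Secondary of B: V = 723.53 × 2341/1758 = 963.47 V.
Secondary of C: V = 963.47 × 1692/2377 = 685.82 V.
I_load = 685.82/591 = 1.1604 A, so P_out = 685.82 × 1.1604 = 795.85 W.
All ideal ⇒ P_in = P_out, so I_supply = 795.85/415 = 1.92 A.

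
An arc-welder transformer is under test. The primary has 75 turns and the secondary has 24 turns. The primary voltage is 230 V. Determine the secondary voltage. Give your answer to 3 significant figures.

V_s ≈ 73.6 V

V_s/V_p = N_s/N_p, so V_s = 230 × 24/75 = 73.6 V.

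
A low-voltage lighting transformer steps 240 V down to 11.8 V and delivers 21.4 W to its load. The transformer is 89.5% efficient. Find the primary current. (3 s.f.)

P_in = P_out/η = 21.4/0.895 = 23.911 W.
I_p = P_in/V_p = 23.911/240 = 0.0996 A.

I_p ≈ 0.0996 A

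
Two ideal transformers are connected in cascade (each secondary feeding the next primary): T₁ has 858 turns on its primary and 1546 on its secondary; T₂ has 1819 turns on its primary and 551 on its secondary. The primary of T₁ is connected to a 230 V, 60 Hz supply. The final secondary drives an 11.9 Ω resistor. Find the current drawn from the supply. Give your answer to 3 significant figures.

After T₁: V = 230.00 × 1546/858 = 414.43 V.
After T₂: V = 414.43 × 551/1819 = 125.54 V.
I_load = 125.54/11.9 = 10.549 A, so P_out = 125.54 × 10.549 = 1324.3 W.
All ideal ⇒ P_in = P_out, so I_supply = 1324.3/230 = 5.76 A.

I_supply ≈ 5.76 A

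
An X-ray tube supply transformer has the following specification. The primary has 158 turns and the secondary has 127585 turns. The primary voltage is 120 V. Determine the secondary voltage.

V_s ≈ 96900 V

V_s/V_p = N_s/N_p, so V_s = 120 × 127585/158 = 96900 V.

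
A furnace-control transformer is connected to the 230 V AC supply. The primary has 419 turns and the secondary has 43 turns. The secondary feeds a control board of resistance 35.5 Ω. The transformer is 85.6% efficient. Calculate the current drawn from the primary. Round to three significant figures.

V_s = 230 × 43/419 = 23.604 V.
I_s = V_s/R = 23.604/35.5 = 0.66490 A.
P_out = V_s I_s = 23.604 × 0.66490 = 15.694 W.
P_in = P_out/η = 15.694/0.856 = 18.334 W.
I_p = P_in/V_p = 18.334/230 = 0.0797 A.

I_p ≈ 0.0797 A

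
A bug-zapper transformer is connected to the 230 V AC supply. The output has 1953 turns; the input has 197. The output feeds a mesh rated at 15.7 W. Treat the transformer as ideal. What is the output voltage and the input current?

V_out = V_in × N_out/N_in = 230 × 1953/197 = 2280.2 V.
I_out = P/V_out = 15.7/2280.2 = 0.0068855 A.
I_in = I_out × N_out/N_in = 0.0068855 × 1953/197 = 0.0683 A.

V_out ≈ 2280 V, I_in ≈ 0.0683 A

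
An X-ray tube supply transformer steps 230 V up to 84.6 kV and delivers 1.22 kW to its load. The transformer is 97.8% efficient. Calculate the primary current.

I_p ≈ 5.42 A

P_in = P_out/η = 1220/0.978 = 1247.4 W.
I_p = P_in/V_p = 1247.4/230 = 5.42 A.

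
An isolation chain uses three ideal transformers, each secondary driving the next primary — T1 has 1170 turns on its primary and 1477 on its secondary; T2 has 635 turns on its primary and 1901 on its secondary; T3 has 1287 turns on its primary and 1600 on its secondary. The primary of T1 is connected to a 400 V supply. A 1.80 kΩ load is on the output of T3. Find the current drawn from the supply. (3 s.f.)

After T1: V = 400.00 × 1477/1170 = 504.96 V.
After T2: V = 504.96 × 1901/635 = 1511.7 V.
After T3: V = 1511.7 × 1600/1287 = 1879.3 V.
I_load = 1879.3/1800 = 1.0441 A, so P_out = 1879.3 × 1.0441 = 1962.2 W.
All ideal ⇒ P_in = P_out, so I_supply = 1962.2/400 = 4.91 A.

I_supply ≈ 4.91 A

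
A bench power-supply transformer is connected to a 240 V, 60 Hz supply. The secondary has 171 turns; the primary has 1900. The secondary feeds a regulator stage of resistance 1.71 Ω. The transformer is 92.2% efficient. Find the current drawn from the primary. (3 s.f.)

V_s = 240 × 171/1900 = 21.600 V.
I_s = V_s/R = 21.600/1.71 = 12.632 A.
P_out = V_s I_s = 21.600 × 12.632 = 272.84 W.
P_in = P_out/η = 272.84/0.922 = 295.92 W.
I_p = P_in/V_p = 295.92/240 = 1.23 A.

I_p ≈ 1.23 A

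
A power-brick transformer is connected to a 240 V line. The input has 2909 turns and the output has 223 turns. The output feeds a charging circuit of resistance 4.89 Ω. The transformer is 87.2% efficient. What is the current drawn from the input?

I_in ≈ 0.331 A

V_out = 240 × 223/2909 = 18.398 V.
I_out = V_out/R = 18.398/4.89 = 3.7624 A.
P_out = V_out I_out = 18.398 × 3.7624 = 69.221 W.
P_in = P_out/η = 69.221/0.872 = 79.382 W.
I_in = P_in/V_in = 79.382/240 = 0.331 A.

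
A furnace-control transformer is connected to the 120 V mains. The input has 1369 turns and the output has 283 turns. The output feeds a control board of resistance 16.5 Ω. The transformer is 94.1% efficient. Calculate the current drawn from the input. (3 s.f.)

I_in ≈ 0.330 A

V_out = 120 × 283/1369 = 24.806 V.
I_out = V_out/R = 24.806/16.5 = 1.5034 A.
P_out = V_out I_out = 24.806 × 1.5034 = 37.294 W.
P_in = P_out/η = 37.294/0.941 = 39.633 W.
I_in = P_in/V_in = 39.633/120 = 0.330 A.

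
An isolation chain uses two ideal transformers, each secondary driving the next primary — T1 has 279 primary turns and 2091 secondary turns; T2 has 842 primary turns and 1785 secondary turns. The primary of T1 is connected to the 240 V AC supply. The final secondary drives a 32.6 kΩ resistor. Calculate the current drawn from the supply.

I_supply ≈ 1.86 A

Secondary of T1: V = 240.00 × 2091/279 = 1798.7 V.
Secondary of T2: V = 1798.7 × 1785/842 = 3813.2 V.
I_load = 3813.2/32600 = 0.11697 A, so P_out = 3813.2 × 0.11697 = 446.02 W.
All ideal ⇒ P_in = P_out, so I_supply = 446.02/240 = 1.86 A.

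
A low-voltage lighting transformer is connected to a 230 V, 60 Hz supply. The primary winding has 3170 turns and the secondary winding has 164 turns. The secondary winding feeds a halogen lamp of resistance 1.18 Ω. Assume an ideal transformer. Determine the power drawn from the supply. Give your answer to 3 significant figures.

P ≈ 120 W

V_s = V_p × N_s/N_p = 230 × 164/3170 = 11.899 V.
I_s = V_s/R = 11.899/1.18 = 10.084 A.
I_p = I_s × N_s/N_p = 10.084 × 164/3170 = 0.52169 A.
P = V_p I_p = 230 × 0.52169 = 120 W.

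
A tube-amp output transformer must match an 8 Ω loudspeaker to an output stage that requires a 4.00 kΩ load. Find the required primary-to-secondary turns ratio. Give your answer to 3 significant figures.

N_p/N_s ≈ 22.4

Z_p/Z_s = (N_p/N_s)², so N_p/N_s = √(4000/8) = √500 = 22.4.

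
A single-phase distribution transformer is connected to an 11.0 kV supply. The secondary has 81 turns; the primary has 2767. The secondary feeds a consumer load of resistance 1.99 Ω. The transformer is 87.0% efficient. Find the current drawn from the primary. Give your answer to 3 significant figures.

V_s = 11000 × 81/2767 = 322.01 V.
I_s = V_s/R = 322.01/1.99 = 161.81 A.
P_out = V_s I_s = 322.01 × 161.81 = 52106 W.
P_in = P_out/η = 52106/0.870 = 59891 W.
I_p = P_in/V_p = 59891/11000 = 5.44 A.

I_p ≈ 5.44 A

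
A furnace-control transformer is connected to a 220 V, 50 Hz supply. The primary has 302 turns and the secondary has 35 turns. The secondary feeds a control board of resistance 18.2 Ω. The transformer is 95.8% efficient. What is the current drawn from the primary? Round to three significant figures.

I_p ≈ 0.169 A

V_s = 220 × 35/302 = 25.497 V.
I_s = V_s/R = 25.497/18.2 = 1.4009 A.
P_out = V_s I_s = 25.497 × 1.4009 = 35.719 W.
P_in = P_out/η = 35.719/0.958 = 37.285 W.
I_p = P_in/V_p = 37.285/220 = 0.169 A.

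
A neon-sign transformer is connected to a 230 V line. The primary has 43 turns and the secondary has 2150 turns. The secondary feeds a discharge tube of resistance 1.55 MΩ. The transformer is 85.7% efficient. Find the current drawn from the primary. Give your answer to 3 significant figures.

I_p ≈ 0.433 A

V_s = 230 × 2150/43 = 11500 V.
I_s = V_s/R = 11500/(1.55×10^6) = 0.0074194 A.
P_out = V_s I_s = 11500 × 0.0074194 = 85.323 W.
P_in = P_out/η = 85.323/0.857 = 99.560 W.
I_p = P_in/V_p = 99.560/230 = 0.433 A.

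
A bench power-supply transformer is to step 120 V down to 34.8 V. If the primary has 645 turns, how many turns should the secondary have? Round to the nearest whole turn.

N_s/N_p = V_s/V_p, so N_s = 645 × 34.8/120 = 187.0 ≈ 187 turns.

N_s = 187 turns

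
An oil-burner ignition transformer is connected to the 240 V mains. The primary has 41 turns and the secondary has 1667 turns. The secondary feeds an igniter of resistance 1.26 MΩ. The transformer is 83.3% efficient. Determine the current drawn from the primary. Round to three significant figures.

V_s = 240 × 1667/41 = 9758.0 V.
I_s = V_s/R = 9758.0/(1.26×10^6) = 0.0077445 A.
P_out = V_s I_s = 9758.0 × 0.0077445 = 75.571 W.
P_in = P_out/η = 75.571/0.833 = 90.722 W.
I_p = P_in/V_p = 90.722/240 = 0.378 A.

I_p ≈ 0.378 A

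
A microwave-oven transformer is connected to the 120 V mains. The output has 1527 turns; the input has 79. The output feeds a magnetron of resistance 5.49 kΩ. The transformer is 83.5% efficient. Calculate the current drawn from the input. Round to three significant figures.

V_out = 120 × 1527/79 = 2319.5 V.
I_out = V_out/R = 2319.5/5490 = 0.42249 A.
P_out = V_out I_out = 2319.5 × 0.42249 = 979.97 W.
P_in = P_out/η = 979.97/0.835 = 1173.6 W.
I_in = P_in/V_in = 1173.6/120 = 9.78 A.

I_in ≈ 9.78 A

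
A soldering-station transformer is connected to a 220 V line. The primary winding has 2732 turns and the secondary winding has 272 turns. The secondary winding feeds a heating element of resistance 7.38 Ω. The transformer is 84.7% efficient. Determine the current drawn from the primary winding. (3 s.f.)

I_p ≈ 0.349 A

V_s = 220 × 272/2732 = 21.903 V.
I_s = V_s/R = 21.903/7.38 = 2.9679 A.
P_out = V_s I_s = 21.903 × 2.9679 = 65.008 W.
P_in = P_out/η = 65.008/0.847 = 76.751 W.
I_p = P_in/V_p = 76.751/220 = 0.349 A.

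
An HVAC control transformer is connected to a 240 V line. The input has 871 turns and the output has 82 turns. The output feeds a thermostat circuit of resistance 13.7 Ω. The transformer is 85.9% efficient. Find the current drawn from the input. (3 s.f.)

V_out = 240 × 82/871 = 22.595 V.
I_out = V_out/R = 22.595/13.7 = 1.6492 A.
P_out = V_out I_out = 22.595 × 1.6492 = 37.264 W.
P_in = P_out/η = 37.264/0.859 = 43.381 W.
I_in = P_in/V_in = 43.381/240 = 0.181 A.

I_in ≈ 0.181 A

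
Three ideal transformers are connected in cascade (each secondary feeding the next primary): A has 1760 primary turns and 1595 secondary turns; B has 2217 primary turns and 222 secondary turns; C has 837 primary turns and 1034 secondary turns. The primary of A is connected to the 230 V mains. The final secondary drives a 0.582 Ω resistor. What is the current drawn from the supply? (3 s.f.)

Secondary of A: V = 230.00 × 1595/1760 = 208.44 V.
Secondary of B: V = 208.44 × 222/2217 = 20.872 V.
Secondary of C: V = 20.872 × 1034/837 = 25.784 V.
I_load = 25.784/0.582 = 44.303 A, so P_out = 25.784 × 44.303 = 1142.3 W.
All ideal ⇒ P_in = P_out, so I_supply = 1142.3/230 = 4.97 A.

I_supply ≈ 4.97 A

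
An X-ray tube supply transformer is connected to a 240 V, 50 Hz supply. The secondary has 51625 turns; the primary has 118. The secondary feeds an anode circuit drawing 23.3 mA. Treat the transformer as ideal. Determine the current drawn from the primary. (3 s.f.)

For an ideal transformer I_p N_p = I_s N_s, so I_p = 0.0233 × 51625/118 = 10.2 A.

I_p ≈ 10.2 A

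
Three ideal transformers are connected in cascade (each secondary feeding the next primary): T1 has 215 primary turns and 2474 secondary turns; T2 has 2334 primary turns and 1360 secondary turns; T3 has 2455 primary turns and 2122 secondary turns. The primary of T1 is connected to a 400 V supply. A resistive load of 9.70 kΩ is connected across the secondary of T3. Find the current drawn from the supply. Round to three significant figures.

Secondary of T1: V = 400.00 × 2474/215 = 4602.8 V.
Secondary of T2: V = 4602.8 × 1360/2334 = 2682.0 V.
Secondary of T3: V = 2682.0 × 2122/2455 = 2318.2 V.
I_load = 2318.2/9700 = 0.23899 A, so P_out = 2318.2 × 0.23899 = 554.03 W.
All ideal ⇒ P_in = P_out, so I_supply = 554.03/400 = 1.39 A.

I_supply ≈ 1.39 A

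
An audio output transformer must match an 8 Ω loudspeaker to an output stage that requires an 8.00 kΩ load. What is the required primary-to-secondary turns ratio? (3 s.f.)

N_p/N_s ≈ 31.6

Z_p/Z_s = (N_p/N_s)², so N_p/N_s = √(8000/8) = √1000 = 31.6.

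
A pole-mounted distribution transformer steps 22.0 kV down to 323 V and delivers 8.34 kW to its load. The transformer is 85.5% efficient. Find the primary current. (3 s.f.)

I_p ≈ 0.443 A

P_in = P_out/η = 8340/0.855 = 9754.4 W.
I_p = P_in/V_p = 9754.4/22000 = 0.443 A.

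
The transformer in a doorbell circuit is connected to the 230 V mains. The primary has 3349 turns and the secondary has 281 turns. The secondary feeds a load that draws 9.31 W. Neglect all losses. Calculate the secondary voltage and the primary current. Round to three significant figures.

V_s = V_p × N_s/N_p = 230 × 281/3349 = 19.298 V.
I_s = P/V_s = 9.31/19.298 = 0.48243 A.
I_p = I_s × N_s/N_p = 0.48243 × 281/3349 = 0.0405 A.

V_s ≈ 19.3 V, I_p ≈ 0.0405 A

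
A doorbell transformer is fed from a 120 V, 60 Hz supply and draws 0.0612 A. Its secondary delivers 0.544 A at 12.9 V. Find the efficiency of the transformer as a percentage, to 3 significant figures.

P_in = 120 × 0.0612 = 7.34400 W.
P_out = 12.9 × 0.544 = 7.01760 W.
η = P_out/P_in = 7.01760/7.34400 = 0.956.

η ≈ 95.6%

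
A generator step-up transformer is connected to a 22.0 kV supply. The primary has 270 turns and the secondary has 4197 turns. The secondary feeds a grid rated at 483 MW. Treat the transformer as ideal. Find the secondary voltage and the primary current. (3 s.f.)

V_s ≈ 342000 V, I_p ≈ 22000 A

V_s = V_p × N_s/N_p = 22000 × 4197/270 = 341980 V.
I_s = P/V_s = 4.83×10^8/341980 = 1412.4 A.
I_p = I_s × N_s/N_p = 1412.4 × 4197/270 = 22000 A.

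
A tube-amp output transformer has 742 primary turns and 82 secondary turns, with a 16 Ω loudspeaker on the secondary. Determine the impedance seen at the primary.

Z_p ≈ 1310 Ω

Z_p = (N_p/N_s)² × Z_s = (742/82)² × 16 = 1310 Ω.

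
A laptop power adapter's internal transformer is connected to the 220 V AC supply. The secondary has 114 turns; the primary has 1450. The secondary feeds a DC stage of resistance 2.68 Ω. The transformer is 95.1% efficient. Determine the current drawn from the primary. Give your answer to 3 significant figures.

I_p ≈ 0.534 A

V_s = 220 × 114/1450 = 17.297 V.
I_s = V_s/R = 17.297/2.68 = 6.4539 A.
P_out = V_s I_s = 17.297 × 6.4539 = 111.63 W.
P_in = P_out/η = 111.63/0.951 = 117.38 W.
I_p = P_in/V_p = 117.38/220 = 0.534 A.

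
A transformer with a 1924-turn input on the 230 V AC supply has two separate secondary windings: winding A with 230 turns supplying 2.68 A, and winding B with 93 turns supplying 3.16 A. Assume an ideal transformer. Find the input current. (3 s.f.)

V_A = 230 × 230/1924 = 27.495 V; V_B = 230 × 93/1924 = 11.117 V.
P_out = V_A I_A + V_B I_B = 27.495×2.68 + 11.117×3.16 = 73.686 + 35.131 = 108.82 W.
Ideal ⇒ P_in = P_out, so I_in = P_out/V_in = 108.82/230 = 0.473 A.

I_in ≈ 0.473 A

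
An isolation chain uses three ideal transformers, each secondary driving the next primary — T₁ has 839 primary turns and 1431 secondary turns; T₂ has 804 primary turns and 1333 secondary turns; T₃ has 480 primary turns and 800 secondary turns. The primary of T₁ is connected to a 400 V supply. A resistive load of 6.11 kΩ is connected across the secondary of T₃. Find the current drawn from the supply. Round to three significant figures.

After T₁: V = 400.00 × 1431/839 = 682.24 V.
After T₂: V = 682.24 × 1333/804 = 1131.1 V.
After T₃: V = 1131.1 × 800/480 = 1885.2 V.
I_load = 1885.2/6110 = 0.30855 A, so P_out = 1885.2 × 0.30855 = 581.67 W.
All ideal ⇒ P_in = P_out, so I_supply = 581.67/400 = 1.45 A.

I_supply ≈ 1.45 A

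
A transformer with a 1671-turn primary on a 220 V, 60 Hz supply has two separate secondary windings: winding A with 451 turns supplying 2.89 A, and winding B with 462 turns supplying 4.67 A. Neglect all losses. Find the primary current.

I_p ≈ 2.07 A

V_A = 220 × 451/1671 = 59.378 V; V_B = 220 × 462/1671 = 60.826 V.
P_out = V_A I_A + V_B I_B = 59.378×2.89 + 60.826×4.67 = 171.60 + 284.06 = 455.66 W.
Ideal ⇒ P_in = P_out, so I_p = P_out/V_p = 455.66/220 = 2.07 A.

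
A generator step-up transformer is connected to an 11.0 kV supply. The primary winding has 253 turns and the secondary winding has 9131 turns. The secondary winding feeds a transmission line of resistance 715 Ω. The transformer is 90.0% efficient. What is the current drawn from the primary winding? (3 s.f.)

I_p ≈ 22300 A

V_s = 11000 × 9131/253 = 397000 V.
I_s = V_s/R = 397000/715 = 555.24 A.
P_out = V_s I_s = 397000 × 555.24 = 2.2043×10^8 W.
P_in = P_out/η = 2.2043×10^8/0.900 = 2.4492×10^8 W.
I_p = P_in/V_p = 2.4492×10^8/11000 = 22300 A.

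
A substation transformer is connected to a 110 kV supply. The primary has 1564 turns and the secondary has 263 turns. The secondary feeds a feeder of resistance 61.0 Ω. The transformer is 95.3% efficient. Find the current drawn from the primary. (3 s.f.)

I_p ≈ 53.5 A

V_s = 110000 × 263/1564 = 18497 V.
I_s = V_s/R = 18497/61.0 = 303.24 A.
P_out = V_s I_s = 18497 × 303.24 = 5.6091×10^6 W.
P_in = P_out/η = 5.6091×10^6/0.953 = 5.8857×10^6 W.
I_p = P_in/V_p = 5.8857×10^6/110000 = 53.5 A.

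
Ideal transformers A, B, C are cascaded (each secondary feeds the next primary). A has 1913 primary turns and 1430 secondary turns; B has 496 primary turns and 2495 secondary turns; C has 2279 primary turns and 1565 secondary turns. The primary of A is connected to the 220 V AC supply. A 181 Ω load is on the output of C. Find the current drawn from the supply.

After A: V = 220.00 × 1430/1913 = 164.45 V.
After B: V = 164.45 × 2495/496 = 827.24 V.
After C: V = 827.24 × 1565/2279 = 568.07 V.
I_load = 568.07/181 = 3.1385 A, so P_out = 568.07 × 3.1385 = 1782.9 W.
All ideal ⇒ P_in = P_out, so I_supply = 1782.9/220 = 8.10 A.

I_supply ≈ 8.10 A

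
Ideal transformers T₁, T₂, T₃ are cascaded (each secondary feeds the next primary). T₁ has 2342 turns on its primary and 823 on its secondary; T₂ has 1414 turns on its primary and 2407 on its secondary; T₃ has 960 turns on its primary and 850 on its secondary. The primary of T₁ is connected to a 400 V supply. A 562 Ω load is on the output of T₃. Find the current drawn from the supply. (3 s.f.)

I_supply ≈ 0.200 A

Secondary of T₁: V = 400.00 × 823/2342 = 140.56 V.
Secondary of T₂: V = 140.56 × 2407/1414 = 239.28 V.
Secondary of T₃: V = 239.28 × 850/960 = 211.86 V.
I_load = 211.86/562 = 0.37697 A, so P_out = 211.86 × 0.37697 = 79.865 W.
All ideal ⇒ P_in = P_out, so I_supply = 79.865/400 = 0.200 A.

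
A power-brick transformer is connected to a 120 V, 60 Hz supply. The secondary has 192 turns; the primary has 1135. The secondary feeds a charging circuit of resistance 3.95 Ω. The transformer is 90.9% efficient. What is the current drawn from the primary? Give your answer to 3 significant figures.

V_s = 120 × 192/1135 = 20.300 V.
I_s = V_s/R = 20.300/3.95 = 5.1391 A.
P_out = V_s I_s = 20.300 × 5.1391 = 104.32 W.
P_in = P_out/η = 104.32/0.909 = 114.77 W.
I_p = P_in/V_p = 114.77/120 = 0.956 A.

I_p ≈ 0.956 A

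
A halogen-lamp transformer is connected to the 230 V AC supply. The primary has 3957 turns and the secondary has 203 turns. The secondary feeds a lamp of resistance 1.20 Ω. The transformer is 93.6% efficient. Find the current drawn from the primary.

I_p ≈ 0.539 A

V_s = 230 × 203/3957 = 11.799 V.
I_s = V_s/R = 11.799/1.20 = 9.8328 A.
P_out = V_s I_s = 11.799 × 9.8328 = 116.02 W.
P_in = P_out/η = 116.02/0.936 = 123.95 W.
I_p = P_in/V_p = 123.95/230 = 0.539 A.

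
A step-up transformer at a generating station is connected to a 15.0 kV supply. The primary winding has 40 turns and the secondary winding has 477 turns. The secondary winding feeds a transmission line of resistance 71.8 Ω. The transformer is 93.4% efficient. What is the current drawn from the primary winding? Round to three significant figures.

I_p ≈ 31800 A

V_s = 15000 × 477/40 = 178880 V.
I_s = V_s/R = 178880/71.8 = 2491.3 A.
P_out = V_s I_s = 178880 × 2491.3 = 4.4563×10^8 W.
P_in = P_out/η = 4.4563×10^8/0.934 = 4.7712×10^8 W.
I_p = P_in/V_p = 4.7712×10^8/15000 = 31800 A.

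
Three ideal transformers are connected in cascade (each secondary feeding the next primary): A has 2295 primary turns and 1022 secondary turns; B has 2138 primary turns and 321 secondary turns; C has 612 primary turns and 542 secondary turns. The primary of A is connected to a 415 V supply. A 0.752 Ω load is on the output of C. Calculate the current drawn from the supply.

After A: V = 415.00 × 1022/2295 = 184.81 V.
After B: V = 184.81 × 321/2138 = 27.747 V.
After C: V = 27.747 × 542/612 = 24.573 V.
I_load = 24.573/0.752 = 32.677 A, so P_out = 24.573 × 32.677 = 802.98 W.
All ideal ⇒ P_in = P_out, so I_supply = 802.98/415 = 1.93 A.

I_supply ≈ 1.93 A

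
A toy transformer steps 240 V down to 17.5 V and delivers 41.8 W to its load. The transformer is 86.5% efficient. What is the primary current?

I_p ≈ 0.201 A

P_in = P_out/η = 41.8/0.865 = 48.324 W.
I_p = P_in/V_p = 48.324/240 = 0.201 A.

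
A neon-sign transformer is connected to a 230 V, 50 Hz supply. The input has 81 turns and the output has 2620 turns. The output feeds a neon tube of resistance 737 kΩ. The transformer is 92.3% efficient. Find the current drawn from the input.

V_out = 230 × 2620/81 = 7439.5 V.
I_out = V_out/R = 7439.5/737000 = 0.010094 A.
P_out = V_out I_out = 7439.5 × 0.010094 = 75.097 W.
P_in = P_out/η = 75.097/0.923 = 81.362 W.
I_in = P_in/V_in = 81.362/230 = 0.354 A.

I_in ≈ 0.354 A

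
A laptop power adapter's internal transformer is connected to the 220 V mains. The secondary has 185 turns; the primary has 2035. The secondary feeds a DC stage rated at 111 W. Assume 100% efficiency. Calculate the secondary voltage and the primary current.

V_s = V_p × N_s/N_p = 220 × 185/2035 = 20.000 V.
I_s = P/V_s = 111/20.000 = 5.5500 A.
I_p = I_s × N_s/N_p = 5.5500 × 185/2035 = 0.505 A.

V_s ≈ 20.0 V, I_p ≈ 0.505 A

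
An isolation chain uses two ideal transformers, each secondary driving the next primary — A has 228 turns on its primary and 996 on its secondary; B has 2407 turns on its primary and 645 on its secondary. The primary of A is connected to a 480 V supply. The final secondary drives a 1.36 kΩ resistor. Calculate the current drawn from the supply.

I_supply ≈ 0.484 A

Secondary of A: V = 480.00 × 996/228 = 2096.8 V.
Secondary of B: V = 2096.8 × 645/2407 = 561.89 V.
I_load = 561.89/1360 = 0.41315 A, so P_out = 561.89 × 0.41315 = 232.15 W.
All ideal ⇒ P_in = P_out, so I_supply = 232.15/480 = 0.484 A.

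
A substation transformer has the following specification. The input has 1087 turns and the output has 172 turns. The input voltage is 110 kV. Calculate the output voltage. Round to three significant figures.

V_out ≈ 17400 V

V_out/V_in = N_out/N_in, so V_out = 110000 × 172/1087 = 17400 V.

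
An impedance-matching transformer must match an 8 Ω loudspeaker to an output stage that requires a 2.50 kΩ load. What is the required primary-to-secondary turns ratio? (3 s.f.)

Z_p/Z_s = (N_p/N_s)², so N_p/N_s = √(2500/8) = √312 = 17.7.

N_p/N_s ≈ 17.7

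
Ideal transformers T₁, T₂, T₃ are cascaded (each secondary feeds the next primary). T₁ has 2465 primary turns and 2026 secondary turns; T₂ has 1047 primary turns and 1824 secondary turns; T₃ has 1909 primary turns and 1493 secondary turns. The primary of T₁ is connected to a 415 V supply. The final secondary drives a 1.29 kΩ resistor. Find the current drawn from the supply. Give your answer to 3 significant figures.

I_supply ≈ 0.403 A

Secondary of T₁: V = 415.00 × 2026/2465 = 341.09 V.
Secondary of T₂: V = 341.09 × 1824/1047 = 594.22 V.
Secondary of T₃: V = 594.22 × 1493/1909 = 464.73 V.
I_load = 464.73/1290 = 0.36026 A, so P_out = 464.73 × 0.36026 = 167.42 W.
All ideal ⇒ P_in = P_out, so I_supply = 167.42/415 = 0.403 A.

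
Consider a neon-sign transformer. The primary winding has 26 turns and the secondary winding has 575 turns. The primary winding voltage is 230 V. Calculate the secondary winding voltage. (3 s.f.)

V_s ≈ 5090 V

V_s/V_p = N_s/N_p, so V_s = 230 × 575/26 = 5090 V.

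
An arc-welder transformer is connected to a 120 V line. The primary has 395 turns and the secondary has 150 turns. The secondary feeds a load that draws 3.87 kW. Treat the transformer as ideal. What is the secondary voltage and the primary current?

V_s = V_p × N_s/N_p = 120 × 150/395 = 45.570 V.
I_s = P/V_s = 3870/45.570 = 84.925 A.
I_p = I_s × N_s/N_p = 84.925 × 150/395 = 32.2 A.

V_s ≈ 45.6 V, I_p ≈ 32.2 A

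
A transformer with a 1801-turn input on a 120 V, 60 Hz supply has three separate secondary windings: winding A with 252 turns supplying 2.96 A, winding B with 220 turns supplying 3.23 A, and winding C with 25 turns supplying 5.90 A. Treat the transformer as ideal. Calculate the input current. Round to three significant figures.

V_A = 120 × 252/1801 = 16.791 V; V_B = 120 × 220/1801 = 14.659 V; V_C = 120 × 25/1801 = 1.6657 V.
P_out = V_A I_A + V_B I_B + V_C I_C = 16.791×2.96 + 14.659×3.23 + 1.6657×5.90 = 49.700 + 47.347 + 9.8279 = 106.88 W.
Ideal ⇒ P_in = P_out, so I_in = P_out/V_in = 106.88/120 = 0.891 A.

I_in ≈ 0.891 A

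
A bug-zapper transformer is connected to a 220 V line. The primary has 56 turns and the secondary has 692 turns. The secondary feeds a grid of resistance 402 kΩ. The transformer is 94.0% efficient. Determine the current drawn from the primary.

I_p ≈ 0.0889 A

V_s = 220 × 692/56 = 2718.6 V.
I_s = V_s/R = 2718.6/402000 = 0.0067626 A.
P_out = V_s I_s = 2718.6 × 0.0067626 = 18.385 W.
P_in = P_out/η = 18.385/0.940 = 19.558 W.
I_p = P_in/V_p = 19.558/220 = 0.0889 A.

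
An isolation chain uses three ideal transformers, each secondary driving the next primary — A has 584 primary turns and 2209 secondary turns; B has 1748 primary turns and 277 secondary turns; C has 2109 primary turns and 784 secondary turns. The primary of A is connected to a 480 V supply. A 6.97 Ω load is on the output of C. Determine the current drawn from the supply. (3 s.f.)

After A: V = 480.00 × 2209/584 = 1815.6 V.
After B: V = 1815.6 × 277/1748 = 287.71 V.
After C: V = 287.71 × 784/2109 = 106.96 V.
I_load = 106.96/6.97 = 15.345 A, so P_out = 106.96 × 15.345 = 1641.2 W.
All ideal ⇒ P_in = P_out, so I_supply = 1641.2/480 = 3.42 A.

I_supply ≈ 3.42 A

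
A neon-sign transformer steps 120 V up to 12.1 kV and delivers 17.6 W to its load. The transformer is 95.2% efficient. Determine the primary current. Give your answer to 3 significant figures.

P_in = P_out/η = 17.6/0.952 = 18.487 W.
I_p = P_in/V_p = 18.487/120 = 0.154 A.

I_p ≈ 0.154 A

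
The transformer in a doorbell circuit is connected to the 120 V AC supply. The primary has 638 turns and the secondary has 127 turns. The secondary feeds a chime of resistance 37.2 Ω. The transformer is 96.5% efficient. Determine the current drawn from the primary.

I_p ≈ 0.132 A

V_s = 120 × 127/638 = 23.887 V.
I_s = V_s/R = 23.887/37.2 = 0.64213 A.
P_out = V_s I_s = 23.887 × 0.64213 = 15.339 W.
P_in = P_out/η = 15.339/0.965 = 15.895 W.
I_p = P_in/V_p = 15.895/120 = 0.132 A.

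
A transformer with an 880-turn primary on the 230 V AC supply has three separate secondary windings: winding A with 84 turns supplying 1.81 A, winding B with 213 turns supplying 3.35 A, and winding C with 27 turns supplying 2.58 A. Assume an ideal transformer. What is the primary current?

V_A = 230 × 84/880 = 21.955 V; V_B = 230 × 213/880 = 55.670 V; V_C = 230 × 27/880 = 7.0568 V.
P_out = V_A I_A + V_B I_B + V_C I_C = 21.955×1.81 + 55.670×3.35 + 7.0568×2.58 = 39.738 + 186.50 + 18.207 = 244.44 W.
Ideal ⇒ P_in = P_out, so I_p = P_out/V_p = 244.44/230 = 1.06 A.

I_p ≈ 1.06 A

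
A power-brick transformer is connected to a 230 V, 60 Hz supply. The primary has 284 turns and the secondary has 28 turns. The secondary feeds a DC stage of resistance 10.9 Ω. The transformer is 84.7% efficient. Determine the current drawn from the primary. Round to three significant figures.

V_s = 230 × 28/284 = 22.676 V.
I_s = V_s/R = 22.676/10.9 = 2.0804 A.
P_out = V_s I_s = 22.676 × 2.0804 = 47.175 W.
P_in = P_out/η = 47.175/0.847 = 55.696 W.
I_p = P_in/V_p = 55.696/230 = 0.242 A.

I_p ≈ 0.242 A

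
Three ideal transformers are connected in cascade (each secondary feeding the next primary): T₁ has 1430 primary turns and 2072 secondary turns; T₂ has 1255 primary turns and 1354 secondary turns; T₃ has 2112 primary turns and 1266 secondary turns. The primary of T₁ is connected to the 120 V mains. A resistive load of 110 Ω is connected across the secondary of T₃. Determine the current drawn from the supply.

I_supply ≈ 0.958 A

Secondary of T₁: V = 120.00 × 2072/1430 = 173.87 V.
Secondary of T₂: V = 173.87 × 1354/1255 = 187.59 V.
Secondary of T₃: V = 187.59 × 1266/2112 = 112.45 V.
I_load = 112.45/110 = 1.0222 A, so P_out = 112.45 × 1.0222 = 114.95 W.
All ideal ⇒ P_in = P_out, so I_supply = 114.95/120 = 0.958 A.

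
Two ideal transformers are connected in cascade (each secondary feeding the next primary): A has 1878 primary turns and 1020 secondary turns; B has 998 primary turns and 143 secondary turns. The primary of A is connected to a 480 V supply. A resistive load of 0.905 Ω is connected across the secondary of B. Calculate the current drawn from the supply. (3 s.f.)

After A: V = 480.00 × 1020/1878 = 260.70 V.
After B: V = 260.70 × 143/998 = 37.355 V.
I_load = 37.355/0.905 = 41.276 A, so P_out = 37.355 × 41.276 = 1541.9 W.
All ideal ⇒ P_in = P_out, so I_supply = 1541.9/480 = 3.21 A.

I_supply ≈ 3.21 A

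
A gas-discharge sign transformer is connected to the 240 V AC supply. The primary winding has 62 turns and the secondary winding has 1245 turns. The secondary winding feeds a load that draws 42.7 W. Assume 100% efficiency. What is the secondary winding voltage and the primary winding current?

V_s ≈ 4820 V, I_p ≈ 0.178 A

V_s = V_p × N_s/N_p = 240 × 1245/62 = 4819.4 V.
I_s = P/V_s = 42.7/4819.4 = 0.0088601 A.
I_p = I_s × N_s/N_p = 0.0088601 × 1245/62 = 0.178 A.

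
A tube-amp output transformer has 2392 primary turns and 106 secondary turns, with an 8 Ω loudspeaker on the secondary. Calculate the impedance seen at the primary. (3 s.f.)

Z_p ≈ 4070 Ω

Z_p = (N_p/N_s)² × Z_s = (2392/106)² × 8 = 4070 Ω.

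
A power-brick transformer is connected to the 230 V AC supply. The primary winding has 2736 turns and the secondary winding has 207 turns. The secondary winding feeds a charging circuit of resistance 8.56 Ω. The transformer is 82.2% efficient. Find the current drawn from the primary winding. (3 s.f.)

I_p ≈ 0.187 A

V_s = 230 × 207/2736 = 17.401 V.
I_s = V_s/R = 17.401/8.56 = 2.0329 A.
P_out = V_s I_s = 17.401 × 2.0329 = 35.375 W.
P_in = P_out/η = 35.375/0.822 = 43.035 W.
I_p = P_in/V_p = 43.035/230 = 0.187 A.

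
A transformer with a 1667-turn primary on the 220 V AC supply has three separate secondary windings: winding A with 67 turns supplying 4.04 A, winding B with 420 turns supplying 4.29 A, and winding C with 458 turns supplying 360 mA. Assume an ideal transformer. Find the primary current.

V_A = 220 × 67/1667 = 8.8422 V; V_B = 220 × 420/1667 = 55.429 V; V_C = 220 × 458/1667 = 60.444 V.
P_out = V_A I_A + V_B I_B + V_C I_C = 8.8422×4.04 + 55.429×4.29 + 60.444×0.360 = 35.723 + 237.79 + 21.760 = 295.27 W.
Ideal ⇒ P_in = P_out, so I_p = P_out/V_p = 295.27/220 = 1.34 A.

I_p ≈ 1.34 A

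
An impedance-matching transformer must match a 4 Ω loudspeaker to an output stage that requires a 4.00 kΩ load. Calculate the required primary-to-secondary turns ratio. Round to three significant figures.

N_p/N_s ≈ 31.6

Z_p/Z_s = (N_p/N_s)², so N_p/N_s = √(4000/4) = √1000 = 31.6.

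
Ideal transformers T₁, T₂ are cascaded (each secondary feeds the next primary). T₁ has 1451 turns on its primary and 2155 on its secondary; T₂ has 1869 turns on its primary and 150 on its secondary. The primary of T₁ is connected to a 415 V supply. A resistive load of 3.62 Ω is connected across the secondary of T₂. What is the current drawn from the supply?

After T₁: V = 415.00 × 2155/1451 = 616.35 V.
After T₂: V = 616.35 × 150/1869 = 49.466 V.
I_load = 49.466/3.62 = 13.665 A, so P_out = 49.466 × 13.665 = 675.94 W.
All ideal ⇒ P_in = P_out, so I_supply = 675.94/415 = 1.63 A.

I_supply ≈ 1.63 A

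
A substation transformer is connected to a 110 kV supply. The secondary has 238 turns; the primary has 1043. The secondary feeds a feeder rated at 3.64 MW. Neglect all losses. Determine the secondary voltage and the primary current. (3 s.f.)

V_s ≈ 25100 V, I_p ≈ 33.1 A

V_s = V_p × N_s/N_p = 110000 × 238/1043 = 25101 V.
I_s = P/V_s = 3.64×10^6/25101 = 145.02 A.
I_p = I_s × N_s/N_p = 145.02 × 238/1043 = 33.1 A.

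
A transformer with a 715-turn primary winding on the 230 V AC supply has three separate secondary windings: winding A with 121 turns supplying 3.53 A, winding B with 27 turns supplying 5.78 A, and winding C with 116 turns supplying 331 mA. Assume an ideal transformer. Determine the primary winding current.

I_p ≈ 0.869 A

V_A = 230 × 121/715 = 38.923 V; V_B = 230 × 27/715 = 8.6853 V; V_C = 230 × 116/715 = 37.315 V.
P_out = V_A I_A + V_B I_B + V_C I_C = 38.923×3.53 + 8.6853×5.78 + 37.315×0.331 = 137.40 + 50.201 + 12.351 = 199.95 W.
Ideal ⇒ P_in = P_out, so I_p = P_out/V_p = 199.95/230 = 0.869 A.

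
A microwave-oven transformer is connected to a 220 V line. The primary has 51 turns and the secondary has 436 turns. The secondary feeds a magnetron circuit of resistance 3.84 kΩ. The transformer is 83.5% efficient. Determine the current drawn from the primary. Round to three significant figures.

V_s = 220 × 436/51 = 1880.8 V.
I_s = V_s/R = 1880.8/3840 = 0.48979 A.
P_out = V_s I_s = 1880.8 × 0.48979 = 921.18 W.
P_in = P_out/η = 921.18/0.835 = 1103.2 W.
I_p = P_in/V_p = 1103.2/220 = 5.01 A.

I_p ≈ 5.01 A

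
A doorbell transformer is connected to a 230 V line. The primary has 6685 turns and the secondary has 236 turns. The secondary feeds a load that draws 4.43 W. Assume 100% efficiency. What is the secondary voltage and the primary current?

V_s = V_p × N_s/N_p = 230 × 236/6685 = 8.1197 V.
I_s = P/V_s = 4.43/8.1197 = 0.54559 A.
I_p = I_s × N_s/N_p = 0.54559 × 236/6685 = 0.0193 A.

V_s ≈ 8.12 V, I_p ≈ 0.0193 A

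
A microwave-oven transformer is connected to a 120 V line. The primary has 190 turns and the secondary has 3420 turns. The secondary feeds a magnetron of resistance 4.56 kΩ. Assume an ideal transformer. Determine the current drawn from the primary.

I_p ≈ 8.53 A

V_s = V_p × N_s/N_p = 120 × 3420/190 = 2160.0 V.
I_s = V_s/R = 2160.0/4560 = 0.47368 A.
For an ideal transformer I_p N_p = I_s N_s, so I_p = 0.47368 × 3420/190 = 8.53 A.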